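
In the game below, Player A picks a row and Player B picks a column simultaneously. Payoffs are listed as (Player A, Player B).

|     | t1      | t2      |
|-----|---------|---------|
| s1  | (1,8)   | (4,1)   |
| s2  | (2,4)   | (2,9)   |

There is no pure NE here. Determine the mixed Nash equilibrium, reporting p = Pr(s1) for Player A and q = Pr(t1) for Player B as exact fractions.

In a mixed NE each player is indifferent between their pure strategies, so the opponent's mix sets the indifference.
Player B indifferent between t1 and t2: p·8 + (1−p)·4 = p·1 + (1−p)·9 ⟹ 4 + 4p = 9 + (-8)p ⟹ p = 5/12.
Player A indifferent between s1 and s2: q·1 + (1−q)·4 = q·2 + (1−q)·2 ⟹ 4 + (-3)q = 2 + 0q ⟹ q = 2/3.

p = 5/12, q = 2/3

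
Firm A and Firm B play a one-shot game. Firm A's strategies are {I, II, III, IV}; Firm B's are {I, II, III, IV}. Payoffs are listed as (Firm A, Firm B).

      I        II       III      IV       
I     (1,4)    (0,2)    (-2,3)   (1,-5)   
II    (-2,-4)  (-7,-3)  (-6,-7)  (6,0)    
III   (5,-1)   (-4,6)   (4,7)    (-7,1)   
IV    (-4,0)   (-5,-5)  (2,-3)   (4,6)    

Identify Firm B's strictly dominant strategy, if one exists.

None

A strategy is strictly dominant if it gives Firm B a strictly higher payoff than every other strategy, against every choice by the opponent.
I is not dominant: against II, II gives -3 > -4.
II is not dominant: against I, I gives 4 > 2.
III is not dominant: against I, I gives 4 > 3.
IV is not dominant: against I, I gives 4 > -5.
No single strategy is best against every opponent action.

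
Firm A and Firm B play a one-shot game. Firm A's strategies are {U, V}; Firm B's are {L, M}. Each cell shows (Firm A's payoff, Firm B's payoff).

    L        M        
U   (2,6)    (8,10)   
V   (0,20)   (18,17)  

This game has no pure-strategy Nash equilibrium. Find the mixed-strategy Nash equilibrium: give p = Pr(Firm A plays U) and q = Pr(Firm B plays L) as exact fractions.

p = 3/7, q = 5/6

Each player's mixing probability is pinned down by making the *other* player indifferent.
Firm B indifferent between L and M: p·6 + (1−p)·20 = p·10 + (1−p)·17 ⟹ 20 + (-14)p = 17 + (-7)p ⟹ p = 3/7.
Firm A indifferent between U and V: q·2 + (1−q)·8 = q·0 + (1−q)·18 ⟹ 8 + (-6)q = 18 + (-18)q ⟹ q = 5/6.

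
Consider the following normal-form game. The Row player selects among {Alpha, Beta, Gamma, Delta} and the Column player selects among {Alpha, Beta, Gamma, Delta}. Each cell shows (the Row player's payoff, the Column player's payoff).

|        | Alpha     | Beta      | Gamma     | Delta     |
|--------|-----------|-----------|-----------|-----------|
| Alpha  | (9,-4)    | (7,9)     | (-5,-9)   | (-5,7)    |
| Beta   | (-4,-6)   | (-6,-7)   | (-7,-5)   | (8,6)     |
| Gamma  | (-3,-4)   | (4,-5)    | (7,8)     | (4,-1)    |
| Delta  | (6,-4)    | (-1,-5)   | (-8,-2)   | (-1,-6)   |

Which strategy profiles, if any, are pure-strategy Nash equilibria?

(Alpha, Beta), (Beta, Delta), and (Gamma, Gamma)

A profile is a Nash equilibrium when each player is best-responding to the other.
The Row player's best responses — vs Alpha: Alpha (payoff 9); vs Beta: Alpha (payoff 7); vs Gamma: Gamma (payoff 7); vs Delta: Beta (payoff 8).
The Column player's best responses — vs Alpha: Beta (payoff 9); vs Beta: Delta (payoff 6); vs Gamma: Gamma (payoff 8); vs Delta: Gamma (payoff -2).
Mutual best responses occur at (Alpha, Beta), (Beta, Delta), and (Gamma, Gamma); at each, neither player gains by switching.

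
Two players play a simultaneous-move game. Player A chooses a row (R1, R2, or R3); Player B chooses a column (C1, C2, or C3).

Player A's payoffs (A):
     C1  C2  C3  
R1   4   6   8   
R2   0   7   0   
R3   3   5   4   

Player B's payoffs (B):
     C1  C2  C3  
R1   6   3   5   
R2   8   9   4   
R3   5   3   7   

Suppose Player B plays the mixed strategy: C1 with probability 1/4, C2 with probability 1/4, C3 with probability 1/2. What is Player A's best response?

Player A's best reply maximizes expected payoff against the mix.
R1: (1/4)·4 + (1/4)·6 + (1/2)·8 = 13/2
R2: (1/4)·0 + (1/4)·7 + (1/2)·0 = 7/4
R3: (1/4)·3 + (1/4)·5 + (1/2)·4 = 4
Highest expected payoff is 13/2, from R1.

R1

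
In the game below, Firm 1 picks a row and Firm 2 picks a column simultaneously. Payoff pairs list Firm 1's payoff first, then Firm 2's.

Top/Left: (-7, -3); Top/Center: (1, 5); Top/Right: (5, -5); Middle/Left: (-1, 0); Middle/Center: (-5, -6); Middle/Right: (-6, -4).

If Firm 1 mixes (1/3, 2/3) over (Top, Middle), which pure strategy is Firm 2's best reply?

Compute Firm 2's expected payoff from each pure strategy against the given mix.
Left: (1/3)·(-3) + (2/3)·0 = -1
Center: (1/3)·5 + (2/3)·(-6) = -7/3
Right: (1/3)·(-5) + (2/3)·(-4) = -13/3
Highest expected payoff is -1, from Left.

Left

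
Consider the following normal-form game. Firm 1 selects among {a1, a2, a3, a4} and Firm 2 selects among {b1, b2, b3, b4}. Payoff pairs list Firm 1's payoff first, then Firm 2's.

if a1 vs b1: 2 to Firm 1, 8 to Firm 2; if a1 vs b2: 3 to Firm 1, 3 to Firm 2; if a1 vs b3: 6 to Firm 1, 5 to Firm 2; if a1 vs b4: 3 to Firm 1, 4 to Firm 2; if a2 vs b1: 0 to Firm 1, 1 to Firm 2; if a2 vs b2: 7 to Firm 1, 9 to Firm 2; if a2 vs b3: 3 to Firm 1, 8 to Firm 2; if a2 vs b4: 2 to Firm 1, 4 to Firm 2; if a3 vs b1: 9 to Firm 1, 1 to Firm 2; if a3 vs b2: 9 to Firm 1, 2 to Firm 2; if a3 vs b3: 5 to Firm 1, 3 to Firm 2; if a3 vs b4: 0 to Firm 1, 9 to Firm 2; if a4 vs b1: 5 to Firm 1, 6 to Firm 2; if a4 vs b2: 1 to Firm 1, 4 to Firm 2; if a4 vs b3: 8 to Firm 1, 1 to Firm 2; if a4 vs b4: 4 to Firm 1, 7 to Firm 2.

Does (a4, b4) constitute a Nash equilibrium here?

Yes

Holding Firm 2 at b4: Firm 1 gets 4 from a4, versus 3 from a1, 2 from a2, 0 from a3. No profitable deviation for Firm 1.
Holding Firm 1 at a4: Firm 2 gets 7 from b4, versus 6 from b1, 4 from b2, 1 from b3. No profitable deviation for Firm 2 either.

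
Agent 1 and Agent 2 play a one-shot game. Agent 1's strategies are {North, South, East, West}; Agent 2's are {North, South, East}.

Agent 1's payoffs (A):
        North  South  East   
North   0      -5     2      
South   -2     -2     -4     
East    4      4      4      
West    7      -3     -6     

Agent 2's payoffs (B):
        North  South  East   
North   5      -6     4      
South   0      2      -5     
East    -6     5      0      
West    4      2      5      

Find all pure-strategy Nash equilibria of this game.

Find each player's best response to every opponent strategy; NE are the intersections.
Agent 1's best responses — vs North: West (payoff 7); vs South: East (payoff 4); vs East: East (payoff 4).
Agent 2's best responses — vs North: North (payoff 5); vs South: South (payoff 2); vs East: South (payoff 5); vs West: East (payoff 5).
The only mutual best response is (East, South); neither player gains by switching there.

(East, South)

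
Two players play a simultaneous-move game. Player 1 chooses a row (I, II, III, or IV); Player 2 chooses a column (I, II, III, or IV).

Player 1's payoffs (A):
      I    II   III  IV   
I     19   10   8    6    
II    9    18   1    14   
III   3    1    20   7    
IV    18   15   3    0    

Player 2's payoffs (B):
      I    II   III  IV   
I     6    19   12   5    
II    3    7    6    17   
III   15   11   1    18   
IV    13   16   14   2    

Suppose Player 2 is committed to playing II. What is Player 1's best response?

With Player 2 fixed at II, Player 1's payoffs are: I → 10, II → 18, III → 1, IV → 15.
The maximum is 18, achieved by II.

II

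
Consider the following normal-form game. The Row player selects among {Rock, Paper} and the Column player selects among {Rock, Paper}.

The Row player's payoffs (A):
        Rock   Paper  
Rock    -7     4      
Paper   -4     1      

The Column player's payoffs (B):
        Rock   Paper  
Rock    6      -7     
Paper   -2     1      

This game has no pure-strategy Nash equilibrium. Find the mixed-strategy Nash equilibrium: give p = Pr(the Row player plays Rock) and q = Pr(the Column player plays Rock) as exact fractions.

p = 3/16, q = 1/2

Each player's mixing probability is pinned down by making the *other* player indifferent.
The Column player indifferent between Rock and Paper: p·6 + (1−p)·(-2) = p·(-7) + (1−p)·1 ⟹ (-2) + 8p = 1 + (-8)p ⟹ p = 3/16.
The Row player indifferent between Rock and Paper: q·(-7) + (1−q)·4 = q·(-4) + (1−q)·1 ⟹ 4 + (-11)q = 1 + (-5)q ⟹ q = 1/2.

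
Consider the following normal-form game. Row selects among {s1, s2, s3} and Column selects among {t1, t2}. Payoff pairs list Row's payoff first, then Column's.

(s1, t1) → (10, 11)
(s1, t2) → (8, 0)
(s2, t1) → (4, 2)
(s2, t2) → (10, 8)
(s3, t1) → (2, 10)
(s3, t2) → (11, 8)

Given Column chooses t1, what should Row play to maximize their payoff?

With Column fixed at t1, Row's payoffs are: s1 → 10, s2 → 4, s3 → 2.
The maximum is 10, achieved by s1.

s1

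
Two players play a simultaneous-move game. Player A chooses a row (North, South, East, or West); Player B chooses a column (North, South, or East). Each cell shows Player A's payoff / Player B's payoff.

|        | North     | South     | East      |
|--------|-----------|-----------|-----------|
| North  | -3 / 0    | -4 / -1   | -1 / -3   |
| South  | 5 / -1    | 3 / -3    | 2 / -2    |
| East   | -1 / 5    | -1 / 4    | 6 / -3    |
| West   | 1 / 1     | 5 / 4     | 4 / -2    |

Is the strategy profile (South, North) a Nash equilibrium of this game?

Yes

Holding Player B at North: Player A gets 5 from South, versus -3 from North, -1 from East, 1 from West. No profitable deviation for Player A.
Holding Player A at South: Player B gets -1 from North, versus -3 from South, -2 from East. No profitable deviation for Player B either.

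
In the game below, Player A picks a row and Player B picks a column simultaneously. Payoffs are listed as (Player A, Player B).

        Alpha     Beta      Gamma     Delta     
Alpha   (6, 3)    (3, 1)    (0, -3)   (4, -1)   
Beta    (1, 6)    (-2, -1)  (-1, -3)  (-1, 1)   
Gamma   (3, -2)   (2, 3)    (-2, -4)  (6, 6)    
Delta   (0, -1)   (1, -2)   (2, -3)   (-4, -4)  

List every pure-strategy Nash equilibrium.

A profile is a Nash equilibrium when each player is best-responding to the other.
Player A's best responses — vs Alpha: Alpha (payoff 6); vs Beta: Alpha (payoff 3); vs Gamma: Delta (payoff 2); vs Delta: Gamma (payoff 6).
Player B's best responses — vs Alpha: Alpha (payoff 3); vs Beta: Alpha (payoff 6); vs Gamma: Delta (payoff 6); vs Delta: Alpha (payoff -1).
Mutual best responses occur at (Alpha, Alpha) and (Gamma, Delta); at each, neither player gains by switching.

(Alpha, Alpha) and (Gamma, Delta)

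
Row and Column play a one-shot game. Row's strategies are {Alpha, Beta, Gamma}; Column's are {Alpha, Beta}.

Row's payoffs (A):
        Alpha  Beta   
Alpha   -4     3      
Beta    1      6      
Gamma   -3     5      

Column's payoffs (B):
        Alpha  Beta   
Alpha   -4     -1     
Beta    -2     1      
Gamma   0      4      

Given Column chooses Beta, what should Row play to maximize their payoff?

With Column fixed at Beta, Row's payoffs are: Alpha → 3, Beta → 6, Gamma → 5.
The maximum is 6, achieved by Beta.

Beta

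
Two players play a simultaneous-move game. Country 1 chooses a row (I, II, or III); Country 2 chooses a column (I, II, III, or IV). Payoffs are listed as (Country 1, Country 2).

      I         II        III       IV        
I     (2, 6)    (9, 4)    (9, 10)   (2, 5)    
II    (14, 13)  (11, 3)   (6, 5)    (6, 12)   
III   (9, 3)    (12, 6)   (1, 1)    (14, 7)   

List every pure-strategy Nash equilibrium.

Find each player's best response to every opponent strategy; NE are the intersections.
Country 1's best responses — vs I: II (payoff 14); vs II: III (payoff 12); vs III: I (payoff 9); vs IV: III (payoff 14).
Country 2's best responses — vs I: III (payoff 10); vs II: I (payoff 13); vs III: IV (payoff 7).
Mutual best responses occur at (I, III), (II, I), and (III, IV); at each, neither player gains by switching.

(I, III), (II, I), and (III, IV)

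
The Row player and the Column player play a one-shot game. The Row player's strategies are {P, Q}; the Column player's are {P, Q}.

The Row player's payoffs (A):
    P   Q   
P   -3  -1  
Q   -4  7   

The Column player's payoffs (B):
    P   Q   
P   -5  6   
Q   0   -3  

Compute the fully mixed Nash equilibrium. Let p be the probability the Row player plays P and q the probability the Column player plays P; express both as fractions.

p = 3/14, q = 8/9

Each player's mixing probability is pinned down by making the *other* player indifferent.
The Column player indifferent between P and Q: p·(-5) + (1−p)·0 = p·6 + (1−p)·(-3) ⟹ 0 + (-5)p = (-3) + 9p ⟹ p = 3/14.
The Row player indifferent between P and Q: q·(-3) + (1−q)·(-1) = q·(-4) + (1−q)·7 ⟹ (-1) + (-2)q = 7 + (-11)q ⟹ q = 8/9.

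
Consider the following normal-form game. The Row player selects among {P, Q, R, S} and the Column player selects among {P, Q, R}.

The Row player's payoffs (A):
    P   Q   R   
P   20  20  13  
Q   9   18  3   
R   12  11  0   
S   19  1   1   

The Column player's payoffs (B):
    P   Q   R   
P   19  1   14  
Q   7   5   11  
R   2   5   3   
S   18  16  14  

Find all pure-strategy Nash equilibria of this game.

(P, P)

Find each player's best response to every opponent strategy; NE are the intersections.
The Row player's best responses — vs P: P (payoff 20); vs Q: P (payoff 20); vs R: P (payoff 13).
The Column player's best responses — vs P: P (payoff 19); vs Q: R (payoff 11); vs R: Q (payoff 5); vs S: P (payoff 18).
The only mutual best response is (P, P); neither player gains by switching there.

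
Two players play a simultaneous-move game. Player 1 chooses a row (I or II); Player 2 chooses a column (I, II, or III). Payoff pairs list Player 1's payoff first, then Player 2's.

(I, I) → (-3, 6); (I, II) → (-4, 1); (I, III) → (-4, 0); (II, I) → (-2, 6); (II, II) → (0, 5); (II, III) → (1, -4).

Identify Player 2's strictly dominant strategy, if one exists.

I

A strategy is strictly dominant if it gives Player 2 a strictly higher payoff than every other strategy, against every choice by the opponent.
I strictly dominates: vs I: 6 > each of {1, 0}; vs II: 6 > each of {5, -4}.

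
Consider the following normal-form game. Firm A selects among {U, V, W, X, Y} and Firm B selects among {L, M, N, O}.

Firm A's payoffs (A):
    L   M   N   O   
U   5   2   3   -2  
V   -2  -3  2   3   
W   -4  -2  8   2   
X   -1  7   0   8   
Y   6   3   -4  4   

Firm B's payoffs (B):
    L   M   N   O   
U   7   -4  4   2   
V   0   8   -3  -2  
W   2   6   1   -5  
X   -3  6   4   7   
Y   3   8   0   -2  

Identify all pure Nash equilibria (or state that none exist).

(X, O)

Find each player's best response to every opponent strategy; NE are the intersections.
Firm A's best responses — vs L: Y (payoff 6); vs M: X (payoff 7); vs N: W (payoff 8); vs O: X (payoff 8).
Firm B's best responses — vs U: L (payoff 7); vs V: M (payoff 8); vs W: M (payoff 6); vs X: O (payoff 7); vs Y: M (payoff 8).
The only mutual best response is (X, O); neither player gains by switching there.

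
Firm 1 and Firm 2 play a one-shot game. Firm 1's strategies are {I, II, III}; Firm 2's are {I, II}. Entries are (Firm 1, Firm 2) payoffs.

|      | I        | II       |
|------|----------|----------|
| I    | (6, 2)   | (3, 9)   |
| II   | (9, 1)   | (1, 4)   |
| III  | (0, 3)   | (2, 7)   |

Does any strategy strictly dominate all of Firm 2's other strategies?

II

A strategy is strictly dominant if it gives Firm 2 a strictly higher payoff than every other strategy, against every choice by the opponent.
II strictly dominates: vs I: 9 > 2; vs II: 4 > 1; vs III: 7 > 3.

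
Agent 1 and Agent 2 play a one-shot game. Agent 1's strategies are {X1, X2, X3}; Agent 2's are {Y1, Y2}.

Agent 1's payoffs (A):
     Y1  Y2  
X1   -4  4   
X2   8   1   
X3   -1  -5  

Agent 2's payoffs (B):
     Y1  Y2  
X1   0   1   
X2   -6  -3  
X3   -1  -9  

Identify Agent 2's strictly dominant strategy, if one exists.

No strictly dominant strategy

Check whether one of Agent 2's strategies beats all alternatives regardless of what the opponent does.
Y1 is not dominant: against X1, Y2 gives 1 > 0.
Y2 is not dominant: against X3, Y1 gives -1 > -9.
No single strategy is best against every opponent action.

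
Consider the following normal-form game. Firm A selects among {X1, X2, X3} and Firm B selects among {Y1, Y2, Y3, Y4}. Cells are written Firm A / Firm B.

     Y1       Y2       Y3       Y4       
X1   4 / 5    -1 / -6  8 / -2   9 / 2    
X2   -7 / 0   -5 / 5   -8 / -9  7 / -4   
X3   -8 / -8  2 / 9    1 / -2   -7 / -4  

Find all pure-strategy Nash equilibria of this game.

(X1, Y1) and (X3, Y2)

Find each player's best response to every opponent strategy; NE are the intersections.
Firm A's best responses — vs Y1: X1 (payoff 4); vs Y2: X3 (payoff 2); vs Y3: X1 (payoff 8); vs Y4: X1 (payoff 9).
Firm B's best responses — vs X1: Y1 (payoff 5); vs X2: Y2 (payoff 5); vs X3: Y2 (payoff 9).
Mutual best responses occur at (X1, Y1) and (X3, Y2); at each, neither player gains by switching.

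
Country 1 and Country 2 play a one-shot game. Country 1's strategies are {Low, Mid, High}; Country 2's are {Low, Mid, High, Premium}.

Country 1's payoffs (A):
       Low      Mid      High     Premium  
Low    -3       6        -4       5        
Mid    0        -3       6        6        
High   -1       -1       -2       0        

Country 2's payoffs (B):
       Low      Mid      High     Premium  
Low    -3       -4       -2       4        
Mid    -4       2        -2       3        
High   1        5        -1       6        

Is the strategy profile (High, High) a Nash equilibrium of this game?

No

Holding Country 2 at High: Country 1 gets -2 from High but could get 6 by switching to Mid. Country 1 has a profitable deviation.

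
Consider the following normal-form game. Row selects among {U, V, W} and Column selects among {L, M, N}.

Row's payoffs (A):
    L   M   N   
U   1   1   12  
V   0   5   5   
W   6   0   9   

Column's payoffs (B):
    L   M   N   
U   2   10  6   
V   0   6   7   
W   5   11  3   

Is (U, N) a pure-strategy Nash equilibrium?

Holding Column at N: Row gets 12 from U, versus 5 from V, 9 from W. No profitable deviation for Row.
Holding Row at U: Column gets 6 from N but could get 10 by switching to M. Column has a profitable deviation.

No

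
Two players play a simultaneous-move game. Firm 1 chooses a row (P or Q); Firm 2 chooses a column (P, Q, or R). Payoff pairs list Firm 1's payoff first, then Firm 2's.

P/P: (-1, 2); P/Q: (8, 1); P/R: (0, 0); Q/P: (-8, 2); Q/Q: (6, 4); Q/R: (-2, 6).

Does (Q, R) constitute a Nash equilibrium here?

No

Holding Firm 2 at R: Firm 1 gets -2 from Q but could get 0 by switching to P. Firm 1 has a profitable deviation.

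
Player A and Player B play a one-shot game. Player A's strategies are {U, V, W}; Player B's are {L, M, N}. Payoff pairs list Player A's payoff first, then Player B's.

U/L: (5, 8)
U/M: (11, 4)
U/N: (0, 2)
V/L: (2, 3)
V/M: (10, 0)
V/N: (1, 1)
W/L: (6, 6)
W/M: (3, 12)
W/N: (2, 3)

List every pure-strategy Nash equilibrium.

Check mutual best responses: a cell is a NE iff neither player can gain by unilaterally deviating.
Player A's best responses — vs L: W (payoff 6); vs M: U (payoff 11); vs N: W (payoff 2).
Player B's best responses — vs U: L (payoff 8); vs V: L (payoff 3); vs W: M (payoff 12).
No cell has both players best-responding. For instance, Player A's best reply to N is W, but against W Player B prefers M over N.

There is no pure-strategy Nash equilibrium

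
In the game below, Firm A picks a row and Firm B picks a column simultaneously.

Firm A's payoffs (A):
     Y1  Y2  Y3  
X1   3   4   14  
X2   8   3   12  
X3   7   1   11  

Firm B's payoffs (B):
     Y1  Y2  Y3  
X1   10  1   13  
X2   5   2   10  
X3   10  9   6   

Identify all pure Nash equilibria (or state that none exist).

(X1, Y3)

Find each player's best response to every opponent strategy; NE are the intersections.
Firm A's best responses — vs Y1: X2 (payoff 8); vs Y2: X1 (payoff 4); vs Y3: X1 (payoff 14).
Firm B's best responses — vs X1: Y3 (payoff 13); vs X2: Y3 (payoff 10); vs X3: Y1 (payoff 10).
The only mutual best response is (X1, Y3); neither player gains by switching there.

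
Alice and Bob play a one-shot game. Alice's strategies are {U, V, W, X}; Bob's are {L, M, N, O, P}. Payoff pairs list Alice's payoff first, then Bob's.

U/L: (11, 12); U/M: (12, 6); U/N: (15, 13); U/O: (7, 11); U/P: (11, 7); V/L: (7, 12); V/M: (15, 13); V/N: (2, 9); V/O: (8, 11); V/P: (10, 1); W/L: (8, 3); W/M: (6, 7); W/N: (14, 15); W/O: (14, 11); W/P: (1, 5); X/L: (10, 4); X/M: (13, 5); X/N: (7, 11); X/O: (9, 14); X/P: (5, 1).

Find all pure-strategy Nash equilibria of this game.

(U, N) and (V, M)

A profile is a Nash equilibrium when each player is best-responding to the other.
Alice's best responses — vs L: U (payoff 11); vs M: V (payoff 15); vs N: U (payoff 15); vs O: W (payoff 14); vs P: U (payoff 11).
Bob's best responses — vs U: N (payoff 13); vs V: M (payoff 13); vs W: N (payoff 15); vs X: O (payoff 14).
Mutual best responses occur at (U, N) and (V, M); at each, neither player gains by switching.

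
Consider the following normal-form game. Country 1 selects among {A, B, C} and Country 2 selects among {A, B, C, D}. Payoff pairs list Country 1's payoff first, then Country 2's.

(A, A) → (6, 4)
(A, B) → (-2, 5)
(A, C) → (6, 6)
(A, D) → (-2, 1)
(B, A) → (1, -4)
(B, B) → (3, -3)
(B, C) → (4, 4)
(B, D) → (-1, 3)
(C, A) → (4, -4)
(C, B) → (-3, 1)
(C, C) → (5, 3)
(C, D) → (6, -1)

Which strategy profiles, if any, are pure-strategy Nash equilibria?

A profile is a Nash equilibrium when each player is best-responding to the other.
Country 1's best responses — vs A: A (payoff 6); vs B: B (payoff 3); vs C: A (payoff 6); vs D: C (payoff 6).
Country 2's best responses — vs A: C (payoff 6); vs B: C (payoff 4); vs C: C (payoff 3).
The only mutual best response is (A, C); neither player gains by switching there.

(A, C)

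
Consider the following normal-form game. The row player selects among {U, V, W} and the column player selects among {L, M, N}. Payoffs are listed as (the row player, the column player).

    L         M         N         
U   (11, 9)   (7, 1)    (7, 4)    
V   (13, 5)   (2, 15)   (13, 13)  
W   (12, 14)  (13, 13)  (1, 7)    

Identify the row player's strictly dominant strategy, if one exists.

No strictly dominant strategy

Check whether one of the row player's strategies beats all alternatives regardless of what the opponent does.
U is not dominant: against L, V gives 13 > 11.
V is not dominant: against M, U gives 7 > 2.
W is not dominant: against L, V gives 13 > 12.
No single strategy is best against every opponent action.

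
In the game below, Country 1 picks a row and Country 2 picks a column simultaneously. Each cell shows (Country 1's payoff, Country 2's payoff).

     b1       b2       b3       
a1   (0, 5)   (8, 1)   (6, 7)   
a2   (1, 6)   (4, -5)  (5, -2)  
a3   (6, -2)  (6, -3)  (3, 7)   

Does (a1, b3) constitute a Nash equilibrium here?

Holding Country 2 at b3: Country 1 gets 6 from a1, versus 5 from a2, 3 from a3. No profitable deviation for Country 1.
Holding Country 1 at a1: Country 2 gets 7 from b3, versus 5 from b1, 1 from b2. No profitable deviation for Country 2 either.

Yes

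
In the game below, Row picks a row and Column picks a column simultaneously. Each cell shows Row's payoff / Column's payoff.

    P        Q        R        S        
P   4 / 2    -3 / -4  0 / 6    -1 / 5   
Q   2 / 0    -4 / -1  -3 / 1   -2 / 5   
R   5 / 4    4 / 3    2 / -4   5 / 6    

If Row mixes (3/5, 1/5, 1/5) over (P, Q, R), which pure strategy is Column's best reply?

Column's best reply maximizes expected payoff against the mix.
P: (3/5)·2 + (1/5)·0 + (1/5)·4 = 2
Q: (3/5)·(-4) + (1/5)·(-1) + (1/5)·3 = -2
R: (3/5)·6 + (1/5)·1 + (1/5)·(-4) = 3
S: (3/5)·5 + (1/5)·5 + (1/5)·6 = 26/5
Highest expected payoff is 26/5, from S.

S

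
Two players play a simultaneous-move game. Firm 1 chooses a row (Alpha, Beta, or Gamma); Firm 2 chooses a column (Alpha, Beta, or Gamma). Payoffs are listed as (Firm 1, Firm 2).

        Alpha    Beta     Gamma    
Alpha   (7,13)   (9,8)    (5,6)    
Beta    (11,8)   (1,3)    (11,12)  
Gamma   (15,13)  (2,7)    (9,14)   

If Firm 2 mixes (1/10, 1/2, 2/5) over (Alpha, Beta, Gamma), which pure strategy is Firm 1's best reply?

Alpha

Compute Firm 1's expected payoff from each pure strategy against the given mix.
Alpha: (1/10)·7 + (1/2)·9 + (2/5)·5 = 36/5
Beta: (1/10)·11 + (1/2)·1 + (2/5)·11 = 6
Gamma: (1/10)·15 + (1/2)·2 + (2/5)·9 = 61/10
Highest expected payoff is 36/5, from Alpha.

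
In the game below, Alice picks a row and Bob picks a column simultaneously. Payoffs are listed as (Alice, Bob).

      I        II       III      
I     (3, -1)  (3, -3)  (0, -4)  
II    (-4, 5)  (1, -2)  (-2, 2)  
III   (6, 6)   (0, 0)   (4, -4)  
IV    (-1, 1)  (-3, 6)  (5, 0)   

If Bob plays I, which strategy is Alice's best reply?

With Bob fixed at I, Alice's payoffs are: I → 3, II → -4, III → 6, IV → -1.
The maximum is 6, achieved by III.

III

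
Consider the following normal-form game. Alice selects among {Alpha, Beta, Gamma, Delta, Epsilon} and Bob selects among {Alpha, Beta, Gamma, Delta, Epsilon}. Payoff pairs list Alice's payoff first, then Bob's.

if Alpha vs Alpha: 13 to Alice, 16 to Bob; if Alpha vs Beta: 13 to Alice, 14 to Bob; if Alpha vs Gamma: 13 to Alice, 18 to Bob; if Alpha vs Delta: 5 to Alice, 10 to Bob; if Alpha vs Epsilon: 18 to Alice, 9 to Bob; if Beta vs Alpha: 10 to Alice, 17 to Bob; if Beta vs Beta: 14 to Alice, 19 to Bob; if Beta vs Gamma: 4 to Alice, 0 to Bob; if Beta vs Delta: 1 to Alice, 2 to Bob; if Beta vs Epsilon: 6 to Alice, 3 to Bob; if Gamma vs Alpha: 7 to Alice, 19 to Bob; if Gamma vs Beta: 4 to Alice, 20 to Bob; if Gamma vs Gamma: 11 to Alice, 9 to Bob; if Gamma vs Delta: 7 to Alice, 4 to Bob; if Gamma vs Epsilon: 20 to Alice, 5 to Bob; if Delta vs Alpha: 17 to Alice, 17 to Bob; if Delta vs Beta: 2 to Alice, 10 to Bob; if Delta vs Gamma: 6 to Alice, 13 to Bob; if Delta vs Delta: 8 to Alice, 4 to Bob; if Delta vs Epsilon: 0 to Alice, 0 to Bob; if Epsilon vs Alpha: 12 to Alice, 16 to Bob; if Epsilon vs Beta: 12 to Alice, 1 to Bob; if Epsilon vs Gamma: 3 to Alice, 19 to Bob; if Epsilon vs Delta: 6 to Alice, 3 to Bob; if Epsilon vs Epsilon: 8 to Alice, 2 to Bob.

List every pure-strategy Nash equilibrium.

(Alpha, Gamma), (Beta, Beta), and (Delta, Alpha)

Find each player's best response to every opponent strategy; NE are the intersections.
Alice's best responses — vs Alpha: Delta (payoff 17); vs Beta: Beta (payoff 14); vs Gamma: Alpha (payoff 13); vs Delta: Delta (payoff 8); vs Epsilon: Gamma (payoff 20).
Bob's best responses — vs Alpha: Gamma (payoff 18); vs Beta: Beta (payoff 19); vs Gamma: Beta (payoff 20); vs Delta: Alpha (payoff 17); vs Epsilon: Gamma (payoff 19).
Mutual best responses occur at (Alpha, Gamma), (Beta, Beta), and (Delta, Alpha); at each, neither player gains by switching.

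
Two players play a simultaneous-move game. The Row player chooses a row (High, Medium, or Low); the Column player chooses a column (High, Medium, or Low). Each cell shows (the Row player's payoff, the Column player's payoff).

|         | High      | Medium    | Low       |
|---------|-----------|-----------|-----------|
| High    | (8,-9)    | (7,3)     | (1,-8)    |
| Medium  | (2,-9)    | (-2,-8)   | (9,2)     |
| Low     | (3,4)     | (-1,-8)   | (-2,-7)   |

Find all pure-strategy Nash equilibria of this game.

Find each player's best response to every opponent strategy; NE are the intersections.
The Row player's best responses — vs High: High (payoff 8); vs Medium: High (payoff 7); vs Low: Medium (payoff 9).
The Column player's best responses — vs High: Medium (payoff 3); vs Medium: Low (payoff 2); vs Low: High (payoff 4).
Mutual best responses occur at (High, Medium) and (Medium, Low); at each, neither player gains by switching.

(High, Medium) and (Medium, Low)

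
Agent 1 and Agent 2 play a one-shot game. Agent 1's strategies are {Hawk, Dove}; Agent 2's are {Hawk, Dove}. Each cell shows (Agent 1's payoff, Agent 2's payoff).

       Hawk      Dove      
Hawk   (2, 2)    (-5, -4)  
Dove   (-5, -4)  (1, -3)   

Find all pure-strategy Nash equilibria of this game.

(Hawk, Hawk) and (Dove, Dove)

Check mutual best responses: a cell is a NE iff neither player can gain by unilaterally deviating.
Agent 1's best responses — vs Hawk: Hawk (payoff 2); vs Dove: Dove (payoff 1).
Agent 2's best responses — vs Hawk: Hawk (payoff 2); vs Dove: Dove (payoff -3).
Mutual best responses occur at (Hawk, Hawk) and (Dove, Dove); at each, neither player gains by switching.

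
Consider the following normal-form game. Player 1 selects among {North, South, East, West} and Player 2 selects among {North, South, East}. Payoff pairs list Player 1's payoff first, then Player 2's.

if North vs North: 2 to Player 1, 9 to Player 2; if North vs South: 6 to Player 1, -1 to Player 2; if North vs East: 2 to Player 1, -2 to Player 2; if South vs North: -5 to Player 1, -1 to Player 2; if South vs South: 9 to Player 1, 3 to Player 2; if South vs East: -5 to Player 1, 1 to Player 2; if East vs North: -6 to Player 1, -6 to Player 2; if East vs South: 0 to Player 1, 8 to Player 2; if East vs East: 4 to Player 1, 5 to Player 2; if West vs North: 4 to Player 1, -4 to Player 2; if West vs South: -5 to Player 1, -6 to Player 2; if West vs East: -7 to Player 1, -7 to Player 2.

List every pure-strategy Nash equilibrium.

Find each player's best response to every opponent strategy; NE are the intersections.
Player 1's best responses — vs North: West (payoff 4); vs South: South (payoff 9); vs East: East (payoff 4).
Player 2's best responses — vs North: North (payoff 9); vs South: South (payoff 3); vs East: South (payoff 8); vs West: North (payoff -4).
Mutual best responses occur at (South, South) and (West, North); at each, neither player gains by switching.

(South, South) and (West, North)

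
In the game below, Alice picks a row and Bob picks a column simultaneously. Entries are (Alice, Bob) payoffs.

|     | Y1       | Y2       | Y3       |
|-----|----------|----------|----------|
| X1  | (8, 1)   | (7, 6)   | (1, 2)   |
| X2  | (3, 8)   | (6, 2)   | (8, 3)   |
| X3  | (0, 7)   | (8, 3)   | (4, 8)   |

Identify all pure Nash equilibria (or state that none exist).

Check mutual best responses: a cell is a NE iff neither player can gain by unilaterally deviating.
Alice's best responses — vs Y1: X1 (payoff 8); vs Y2: X3 (payoff 8); vs Y3: X2 (payoff 8).
Bob's best responses — vs X1: Y2 (payoff 6); vs X2: Y1 (payoff 8); vs X3: Y3 (payoff 8).
No cell has both players best-responding. For instance, Alice's best reply to Y1 is X1, but against X1 Bob prefers Y2 over Y1.

None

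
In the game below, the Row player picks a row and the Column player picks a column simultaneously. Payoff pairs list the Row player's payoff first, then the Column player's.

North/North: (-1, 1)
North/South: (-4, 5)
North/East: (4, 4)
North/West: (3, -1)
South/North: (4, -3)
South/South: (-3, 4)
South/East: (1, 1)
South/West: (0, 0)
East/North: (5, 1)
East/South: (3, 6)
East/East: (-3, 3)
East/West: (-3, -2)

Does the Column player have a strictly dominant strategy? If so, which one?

South

Check whether one of the Column player's strategies beats all alternatives regardless of what the opponent does.
South strictly dominates: vs North: 5 > each of {1, 4, -1}; vs South: 4 > each of {-3, 1, 0}; vs East: 6 > each of {1, 3, -2}.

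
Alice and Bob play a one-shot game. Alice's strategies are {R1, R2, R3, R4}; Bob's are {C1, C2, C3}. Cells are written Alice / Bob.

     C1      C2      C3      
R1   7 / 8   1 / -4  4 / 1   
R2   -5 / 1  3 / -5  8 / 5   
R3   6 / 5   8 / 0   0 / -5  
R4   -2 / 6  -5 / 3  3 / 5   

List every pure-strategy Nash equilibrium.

Find each player's best response to every opponent strategy; NE are the intersections.
Alice's best responses — vs C1: R1 (payoff 7); vs C2: R3 (payoff 8); vs C3: R2 (payoff 8).
Bob's best responses — vs R1: C1 (payoff 8); vs R2: C3 (payoff 5); vs R3: C1 (payoff 5); vs R4: C1 (payoff 6).
Mutual best responses occur at (R1, C1) and (R2, C3); at each, neither player gains by switching.

(R1, C1) and (R2, C3)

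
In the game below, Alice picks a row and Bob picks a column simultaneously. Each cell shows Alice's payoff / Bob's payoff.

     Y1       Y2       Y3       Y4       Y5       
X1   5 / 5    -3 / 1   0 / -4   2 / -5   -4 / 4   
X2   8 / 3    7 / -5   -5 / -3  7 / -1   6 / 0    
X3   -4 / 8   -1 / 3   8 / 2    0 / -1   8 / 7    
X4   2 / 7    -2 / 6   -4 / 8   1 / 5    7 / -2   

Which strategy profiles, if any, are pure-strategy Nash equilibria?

Find each player's best response to every opponent strategy; NE are the intersections.
Alice's best responses — vs Y1: X2 (payoff 8); vs Y2: X2 (payoff 7); vs Y3: X3 (payoff 8); vs Y4: X2 (payoff 7); vs Y5: X3 (payoff 8).
Bob's best responses — vs X1: Y1 (payoff 5); vs X2: Y1 (payoff 3); vs X3: Y1 (payoff 8); vs X4: Y3 (payoff 8).
The only mutual best response is (X2, Y1); neither player gains by switching there.

(X2, Y1)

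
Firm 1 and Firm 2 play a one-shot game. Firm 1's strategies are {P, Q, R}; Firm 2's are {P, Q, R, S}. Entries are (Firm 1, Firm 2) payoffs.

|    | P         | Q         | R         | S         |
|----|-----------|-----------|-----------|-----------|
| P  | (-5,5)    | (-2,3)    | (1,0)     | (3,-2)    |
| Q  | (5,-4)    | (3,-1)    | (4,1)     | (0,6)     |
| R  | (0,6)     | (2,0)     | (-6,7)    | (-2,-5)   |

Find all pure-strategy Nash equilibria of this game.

None

Check mutual best responses: a cell is a NE iff neither player can gain by unilaterally deviating.
Firm 1's best responses — vs P: Q (payoff 5); vs Q: Q (payoff 3); vs R: Q (payoff 4); vs S: P (payoff 3).
Firm 2's best responses — vs P: P (payoff 5); vs Q: S (payoff 6); vs R: R (payoff 7).
No cell has both players best-responding. For instance, Firm 1's best reply to Q is Q, but against Q Firm 2 prefers S over Q.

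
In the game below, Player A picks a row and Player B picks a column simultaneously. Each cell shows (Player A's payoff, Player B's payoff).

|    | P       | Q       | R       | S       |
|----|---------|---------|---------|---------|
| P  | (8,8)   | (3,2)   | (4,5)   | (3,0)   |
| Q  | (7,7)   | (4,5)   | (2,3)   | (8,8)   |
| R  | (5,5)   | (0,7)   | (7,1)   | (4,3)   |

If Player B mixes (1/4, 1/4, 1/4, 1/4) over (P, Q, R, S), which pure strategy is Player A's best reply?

Q

Compute Player A's expected payoff from each pure strategy against the given mix.
P: (1/4)·8 + (1/4)·3 + (1/4)·4 + (1/4)·3 = 9/2
Q: (1/4)·7 + (1/4)·4 + (1/4)·2 + (1/4)·8 = 21/4
R: (1/4)·5 + (1/4)·0 + (1/4)·7 + (1/4)·4 = 4
Highest expected payoff is 21/4, from Q.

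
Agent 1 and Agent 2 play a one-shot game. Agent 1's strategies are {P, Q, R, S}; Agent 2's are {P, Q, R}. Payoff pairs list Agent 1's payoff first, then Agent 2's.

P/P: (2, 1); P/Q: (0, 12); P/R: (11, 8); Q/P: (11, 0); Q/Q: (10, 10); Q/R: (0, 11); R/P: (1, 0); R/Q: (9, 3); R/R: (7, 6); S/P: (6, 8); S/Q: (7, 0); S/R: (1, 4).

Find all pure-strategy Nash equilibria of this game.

Find each player's best response to every opponent strategy; NE are the intersections.
Agent 1's best responses — vs P: Q (payoff 11); vs Q: Q (payoff 10); vs R: P (payoff 11).
Agent 2's best responses — vs P: Q (payoff 12); vs Q: R (payoff 11); vs R: R (payoff 6); vs S: P (payoff 8).
No cell has both players best-responding. For instance, Agent 1's best reply to Q is Q, but against Q Agent 2 prefers R over Q.

There is no pure-strategy Nash equilibrium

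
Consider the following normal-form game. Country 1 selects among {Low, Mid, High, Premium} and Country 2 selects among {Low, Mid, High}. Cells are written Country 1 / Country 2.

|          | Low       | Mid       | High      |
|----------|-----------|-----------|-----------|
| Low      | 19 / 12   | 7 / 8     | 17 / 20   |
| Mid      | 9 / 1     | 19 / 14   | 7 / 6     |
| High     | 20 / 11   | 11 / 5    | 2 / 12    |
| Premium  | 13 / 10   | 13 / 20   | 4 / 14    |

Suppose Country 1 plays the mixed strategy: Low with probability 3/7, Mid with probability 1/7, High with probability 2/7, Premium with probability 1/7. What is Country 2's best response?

High

Compute Country 2's expected payoff from each pure strategy against the given mix.
Low: (3/7)·12 + (1/7)·1 + (2/7)·11 + (1/7)·10 = 69/7
Mid: (3/7)·8 + (1/7)·14 + (2/7)·5 + (1/7)·20 = 68/7
High: (3/7)·20 + (1/7)·6 + (2/7)·12 + (1/7)·14 = 104/7
Highest expected payoff is 104/7, from High.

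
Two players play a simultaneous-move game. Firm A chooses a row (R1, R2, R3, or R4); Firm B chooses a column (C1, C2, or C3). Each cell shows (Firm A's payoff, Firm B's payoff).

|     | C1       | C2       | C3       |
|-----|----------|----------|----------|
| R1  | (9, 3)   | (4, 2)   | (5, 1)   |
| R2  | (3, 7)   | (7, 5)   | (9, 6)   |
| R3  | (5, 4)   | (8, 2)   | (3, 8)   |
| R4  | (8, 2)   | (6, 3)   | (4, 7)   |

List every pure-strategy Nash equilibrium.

Check mutual best responses: a cell is a NE iff neither player can gain by unilaterally deviating.
Firm A's best responses — vs C1: R1 (payoff 9); vs C2: R3 (payoff 8); vs C3: R2 (payoff 9).
Firm B's best responses — vs R1: C1 (payoff 3); vs R2: C1 (payoff 7); vs R3: C3 (payoff 8); vs R4: C3 (payoff 7).
The only mutual best response is (R1, C1); neither player gains by switching there.

(R1, C1)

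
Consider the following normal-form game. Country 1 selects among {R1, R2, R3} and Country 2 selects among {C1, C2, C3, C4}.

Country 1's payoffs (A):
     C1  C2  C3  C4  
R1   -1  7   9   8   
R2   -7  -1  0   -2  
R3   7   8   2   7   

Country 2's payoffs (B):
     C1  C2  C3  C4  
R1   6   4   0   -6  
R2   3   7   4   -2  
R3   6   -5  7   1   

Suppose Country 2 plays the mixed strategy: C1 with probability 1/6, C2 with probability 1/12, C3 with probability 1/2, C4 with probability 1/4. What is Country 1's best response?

Compute Country 1's expected payoff from each pure strategy against the given mix.
R1: (1/6)·(-1) + (1/12)·7 + (1/2)·9 + (1/4)·8 = 83/12
R2: (1/6)·(-7) + (1/12)·(-1) + (1/2)·0 + (1/4)·(-2) = -7/4
R3: (1/6)·7 + (1/12)·8 + (1/2)·2 + (1/4)·7 = 55/12
Highest expected payoff is 83/12, from R1.

R1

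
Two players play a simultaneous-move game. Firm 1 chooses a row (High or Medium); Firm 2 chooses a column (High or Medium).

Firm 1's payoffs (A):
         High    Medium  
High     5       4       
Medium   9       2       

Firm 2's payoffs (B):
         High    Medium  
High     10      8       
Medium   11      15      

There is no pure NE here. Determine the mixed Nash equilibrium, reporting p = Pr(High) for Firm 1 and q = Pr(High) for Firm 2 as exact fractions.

In a mixed NE each player is indifferent between their pure strategies, so the opponent's mix sets the indifference.
Firm 2 indifferent between High and Medium: p·10 + (1−p)·11 = p·8 + (1−p)·15 ⟹ 11 + (-1)p = 15 + (-7)p ⟹ p = 2/3.
Firm 1 indifferent between High and Medium: q·5 + (1−q)·4 = q·9 + (1−q)·2 ⟹ 4 + 1q = 2 + 7q ⟹ q = 1/3.

p = 2/3, q = 1/3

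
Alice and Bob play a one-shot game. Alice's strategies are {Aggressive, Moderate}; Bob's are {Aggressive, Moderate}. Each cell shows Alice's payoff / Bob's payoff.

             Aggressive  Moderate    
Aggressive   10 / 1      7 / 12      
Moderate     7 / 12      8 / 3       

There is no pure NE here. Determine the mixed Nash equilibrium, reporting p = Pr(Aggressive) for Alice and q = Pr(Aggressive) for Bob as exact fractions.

Each player's mixing probability is pinned down by making the *other* player indifferent.
Bob indifferent between Aggressive and Moderate: p·1 + (1−p)·12 = p·12 + (1−p)·3 ⟹ 12 + (-11)p = 3 + 9p ⟹ p = 9/20.
Alice indifferent between Aggressive and Moderate: q·10 + (1−q)·7 = q·7 + (1−q)·8 ⟹ 7 + 3q = 8 + (-1)q ⟹ q = 1/4.

p = 9/20, q = 1/4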